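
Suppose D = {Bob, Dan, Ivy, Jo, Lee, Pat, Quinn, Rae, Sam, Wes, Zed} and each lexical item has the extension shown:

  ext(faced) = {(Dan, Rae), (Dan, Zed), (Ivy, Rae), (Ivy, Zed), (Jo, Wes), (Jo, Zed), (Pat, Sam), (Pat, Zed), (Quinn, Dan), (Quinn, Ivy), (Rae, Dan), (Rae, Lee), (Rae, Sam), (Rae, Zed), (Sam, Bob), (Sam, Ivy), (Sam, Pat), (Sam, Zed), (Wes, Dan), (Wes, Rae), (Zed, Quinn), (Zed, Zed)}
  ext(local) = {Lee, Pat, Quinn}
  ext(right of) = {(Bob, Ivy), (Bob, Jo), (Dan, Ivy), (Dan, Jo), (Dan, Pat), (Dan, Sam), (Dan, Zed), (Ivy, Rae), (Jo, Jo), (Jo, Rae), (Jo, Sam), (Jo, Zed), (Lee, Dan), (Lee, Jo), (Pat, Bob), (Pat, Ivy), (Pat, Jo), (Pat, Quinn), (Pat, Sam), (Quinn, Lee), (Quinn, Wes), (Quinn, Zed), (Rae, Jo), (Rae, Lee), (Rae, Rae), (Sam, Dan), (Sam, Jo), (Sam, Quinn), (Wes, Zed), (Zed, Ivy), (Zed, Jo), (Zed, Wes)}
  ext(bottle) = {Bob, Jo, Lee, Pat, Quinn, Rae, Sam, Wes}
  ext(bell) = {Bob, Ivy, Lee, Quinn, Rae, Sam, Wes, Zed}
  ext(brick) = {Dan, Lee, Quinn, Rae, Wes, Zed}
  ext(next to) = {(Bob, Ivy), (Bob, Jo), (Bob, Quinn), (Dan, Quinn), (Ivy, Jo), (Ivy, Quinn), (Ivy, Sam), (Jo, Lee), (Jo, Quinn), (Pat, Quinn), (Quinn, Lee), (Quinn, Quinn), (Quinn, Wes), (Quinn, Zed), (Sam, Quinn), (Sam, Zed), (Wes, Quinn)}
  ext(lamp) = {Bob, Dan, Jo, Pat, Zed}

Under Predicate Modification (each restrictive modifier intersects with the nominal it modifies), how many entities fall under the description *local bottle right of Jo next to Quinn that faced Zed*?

⟦right of Jo⟧ = {x : ⟨x, Jo⟩ ∈ ⟦right of⟧} = {Bob, Dan, Jo, Lee, Pat, Rae, Sam, Zed}
⟦next to Quinn⟧ = {x : ⟨x, Quinn⟩ ∈ ⟦next to⟧} = {Bob, Dan, Ivy, Jo, Pat, Quinn, Sam, Wes}
⟦that faced Zed⟧ = {x : ⟨x, Zed⟩ ∈ ⟦faced⟧} = {Dan, Ivy, Jo, Pat, Rae, Sam, Zed}
⟦bottle⟧ = {Bob, Jo, Lee, Pat, Quinn, Rae, Sam, Wes}
… ∩ ⟦right of Jo⟧ = {Bob, Jo, Lee, Pat, Quinn, Rae, Sam, Wes} ∩ {Bob, Dan, Jo, Lee, Pat, Rae, Sam, Zed} = {Bob, Jo, Lee, Pat, Rae, Sam}
… ∩ ⟦next to Quinn⟧ = {Bob, Jo, Lee, Pat, Rae, Sam} ∩ {Bob, Dan, Ivy, Jo, Pat, Quinn, Sam, Wes} = {Bob, Jo, Pat, Sam}
… ∩ ⟦that faced Zed⟧ = {Bob, Jo, Pat, Sam} ∩ {Dan, Ivy, Jo, Pat, Rae, Sam, Zed} = {Jo, Pat, Sam}
… ∩ ⟦local⟧ = {Jo, Pat, Sam} ∩ {Lee, Pat, Quinn} = {Pat}
⟦local bottle right of Jo next to Quinn that faced Zed⟧ = {Pat}, so the cardinality is 1.

1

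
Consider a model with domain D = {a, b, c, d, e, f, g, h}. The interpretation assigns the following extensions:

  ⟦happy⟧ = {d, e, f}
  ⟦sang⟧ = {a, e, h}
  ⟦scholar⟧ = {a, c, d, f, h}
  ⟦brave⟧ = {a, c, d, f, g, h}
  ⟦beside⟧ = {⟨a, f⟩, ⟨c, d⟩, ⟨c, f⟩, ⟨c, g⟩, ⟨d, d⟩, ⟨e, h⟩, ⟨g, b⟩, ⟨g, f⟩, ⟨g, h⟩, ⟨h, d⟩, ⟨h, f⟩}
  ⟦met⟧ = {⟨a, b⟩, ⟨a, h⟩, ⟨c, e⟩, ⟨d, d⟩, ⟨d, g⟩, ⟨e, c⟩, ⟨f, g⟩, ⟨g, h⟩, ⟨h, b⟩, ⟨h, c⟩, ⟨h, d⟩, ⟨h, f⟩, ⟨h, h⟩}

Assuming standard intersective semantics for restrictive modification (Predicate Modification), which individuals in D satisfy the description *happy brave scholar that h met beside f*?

⟦that h met⟧ = {x : ⟨h, x⟩ ∈ ⟦met⟧} = {b, c, d, f, h}
⟦beside f⟧ = {x : ⟨x, f⟩ ∈ ⟦beside⟧} = {a, c, g, h}
⟦scholar⟧ = {a, c, d, f, h}
… ∩ ⟦that h met⟧ = {a, c, d, f, h} ∩ {b, c, d, f, h} = {c, d, f, h}
… ∩ ⟦beside f⟧ = {c, d, f, h} ∩ {a, c, g, h} = {c, h}
… ∩ ⟦happy⟧ = {c, h} ∩ {d, e, f} = ∅
… ∩ ⟦brave⟧ = ∅ ∩ {a, c, d, f, g, h} = ∅
So ⟦happy brave scholar that h met beside f⟧ = { }.

{ }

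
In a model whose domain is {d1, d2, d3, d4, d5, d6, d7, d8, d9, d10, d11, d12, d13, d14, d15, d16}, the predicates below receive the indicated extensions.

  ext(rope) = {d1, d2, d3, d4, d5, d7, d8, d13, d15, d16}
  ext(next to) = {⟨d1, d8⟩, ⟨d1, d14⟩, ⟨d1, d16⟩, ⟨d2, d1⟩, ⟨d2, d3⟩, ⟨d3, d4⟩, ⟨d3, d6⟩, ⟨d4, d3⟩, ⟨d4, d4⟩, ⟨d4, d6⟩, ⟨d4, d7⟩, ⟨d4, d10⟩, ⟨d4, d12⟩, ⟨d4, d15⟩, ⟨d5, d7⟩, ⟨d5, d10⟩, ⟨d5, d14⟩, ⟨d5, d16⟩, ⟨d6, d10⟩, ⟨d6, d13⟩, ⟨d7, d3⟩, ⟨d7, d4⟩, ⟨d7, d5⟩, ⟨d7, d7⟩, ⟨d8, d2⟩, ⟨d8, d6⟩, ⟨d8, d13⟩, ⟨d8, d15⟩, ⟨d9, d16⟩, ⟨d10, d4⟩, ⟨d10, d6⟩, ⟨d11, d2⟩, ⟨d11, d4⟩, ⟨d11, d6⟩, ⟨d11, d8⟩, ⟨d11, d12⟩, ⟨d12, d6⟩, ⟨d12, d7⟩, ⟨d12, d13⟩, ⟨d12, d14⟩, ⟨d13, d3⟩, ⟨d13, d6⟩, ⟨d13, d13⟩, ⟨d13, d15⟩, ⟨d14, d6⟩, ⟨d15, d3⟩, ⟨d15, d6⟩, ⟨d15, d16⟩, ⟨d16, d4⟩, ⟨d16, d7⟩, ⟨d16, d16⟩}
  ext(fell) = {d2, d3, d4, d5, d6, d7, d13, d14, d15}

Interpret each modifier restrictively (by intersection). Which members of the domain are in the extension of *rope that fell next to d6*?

⟦that fell⟧ = ⟦fell⟧ = {d2, d3, d4, d5, d6, d7, d13, d14, d15}
⟦next to d6⟧ = {x : ⟨x, d6⟩ ∈ ⟦next to⟧} = {d3, d4, d8, d10, d11, d12, d13, d14, d15}
⟦rope⟧ = {d1, d2, d3, d4, d5, d7, d8, d13, d15, d16}
… ∩ ⟦that fell⟧ = {d1, d2, d3, d4, d5, d7, d8, d13, d15, d16} ∩ {d2, d3, d4, d5, d6, d7, d13, d14, d15} = {d2, d3, d4, d5, d7, d13, d15}
… ∩ ⟦next to d6⟧ = {d2, d3, d4, d5, d7, d13, d15} ∩ {d3, d4, d8, d10, d11, d12, d13, d14, d15} = {d3, d4, d13, d15}
So ⟦rope that fell next to d6⟧ = {d3, d4, d13, d15}.

{d3, d4, d13, d15}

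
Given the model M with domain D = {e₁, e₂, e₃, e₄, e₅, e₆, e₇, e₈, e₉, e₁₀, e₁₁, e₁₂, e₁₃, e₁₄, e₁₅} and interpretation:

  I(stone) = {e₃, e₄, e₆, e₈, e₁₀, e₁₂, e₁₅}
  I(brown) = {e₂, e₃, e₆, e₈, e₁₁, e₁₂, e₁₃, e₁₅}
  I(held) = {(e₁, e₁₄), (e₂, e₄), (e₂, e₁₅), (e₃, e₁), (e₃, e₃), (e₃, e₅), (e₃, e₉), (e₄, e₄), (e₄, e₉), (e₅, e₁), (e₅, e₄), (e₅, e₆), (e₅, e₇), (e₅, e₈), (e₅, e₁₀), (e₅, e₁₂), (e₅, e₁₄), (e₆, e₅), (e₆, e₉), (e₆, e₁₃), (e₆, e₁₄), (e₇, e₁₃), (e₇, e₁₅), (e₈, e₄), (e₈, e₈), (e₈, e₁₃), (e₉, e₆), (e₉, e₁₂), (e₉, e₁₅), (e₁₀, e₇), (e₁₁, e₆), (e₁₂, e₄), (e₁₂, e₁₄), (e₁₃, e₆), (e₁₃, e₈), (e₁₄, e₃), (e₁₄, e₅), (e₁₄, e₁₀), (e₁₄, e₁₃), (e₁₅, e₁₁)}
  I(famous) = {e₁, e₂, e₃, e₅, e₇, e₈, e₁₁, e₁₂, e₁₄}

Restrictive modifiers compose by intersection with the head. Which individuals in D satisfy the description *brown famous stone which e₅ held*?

⟦which e₅ held⟧ = {x : ⟨e₅, x⟩ ∈ ⟦held⟧} = {e₁, e₄, e₆, e₇, e₈, e₁₀, e₁₂, e₁₄}
⟦stone⟧ = {e₃, e₄, e₆, e₈, e₁₀, e₁₂, e₁₅}
… ∩ ⟦which e₅ held⟧ = {e₃, e₄, e₆, e₈, e₁₀, e₁₂, e₁₅} ∩ {e₁, e₄, e₆, e₇, e₈, e₁₀, e₁₂, e₁₄} = {e₄, e₆, e₈, e₁₀, e₁₂}
… ∩ ⟦brown⟧ = {e₄, e₆, e₈, e₁₀, e₁₂} ∩ {e₂, e₃, e₆, e₈, e₁₁, e₁₂, e₁₃, e₁₅} = {e₆, e₈, e₁₂}
… ∩ ⟦famous⟧ = {e₆, e₈, e₁₂} ∩ {e₁, e₂, e₃, e₅, e₇, e₈, e₁₁, e₁₂, e₁₄} = {e₈, e₁₂}
So ⟦brown famous stone which e₅ held⟧ = {e₈, e₁₂}.

{e₈, e₁₂}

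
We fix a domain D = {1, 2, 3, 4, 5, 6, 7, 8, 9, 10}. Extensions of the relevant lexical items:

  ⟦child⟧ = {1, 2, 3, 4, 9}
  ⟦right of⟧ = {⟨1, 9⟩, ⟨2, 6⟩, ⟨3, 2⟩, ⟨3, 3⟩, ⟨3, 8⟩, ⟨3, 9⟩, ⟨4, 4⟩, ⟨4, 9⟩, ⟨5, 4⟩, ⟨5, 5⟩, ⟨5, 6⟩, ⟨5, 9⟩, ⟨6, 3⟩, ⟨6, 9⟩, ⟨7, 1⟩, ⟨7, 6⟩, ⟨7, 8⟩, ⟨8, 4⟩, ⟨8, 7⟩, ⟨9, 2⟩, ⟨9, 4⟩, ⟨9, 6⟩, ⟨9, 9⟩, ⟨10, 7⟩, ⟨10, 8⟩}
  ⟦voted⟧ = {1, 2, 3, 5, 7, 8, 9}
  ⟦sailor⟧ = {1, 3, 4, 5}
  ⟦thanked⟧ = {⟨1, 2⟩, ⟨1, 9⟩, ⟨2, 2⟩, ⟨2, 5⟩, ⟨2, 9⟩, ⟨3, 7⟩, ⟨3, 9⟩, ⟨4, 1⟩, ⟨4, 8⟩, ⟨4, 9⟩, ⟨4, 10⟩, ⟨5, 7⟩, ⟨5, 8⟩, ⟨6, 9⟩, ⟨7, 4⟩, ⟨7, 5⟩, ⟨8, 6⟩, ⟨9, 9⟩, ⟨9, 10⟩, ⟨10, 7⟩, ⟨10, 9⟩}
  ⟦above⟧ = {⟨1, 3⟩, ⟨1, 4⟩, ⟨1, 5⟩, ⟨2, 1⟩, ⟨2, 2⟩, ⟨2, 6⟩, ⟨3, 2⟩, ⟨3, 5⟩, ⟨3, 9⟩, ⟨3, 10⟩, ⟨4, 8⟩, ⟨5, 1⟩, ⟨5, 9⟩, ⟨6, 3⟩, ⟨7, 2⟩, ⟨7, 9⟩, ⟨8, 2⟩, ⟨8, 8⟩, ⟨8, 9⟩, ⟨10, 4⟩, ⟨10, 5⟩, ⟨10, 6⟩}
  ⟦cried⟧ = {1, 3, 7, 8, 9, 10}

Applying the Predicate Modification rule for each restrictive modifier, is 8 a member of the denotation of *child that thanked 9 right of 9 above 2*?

⟦that thanked 9⟧ = {x : ⟨x, 9⟩ ∈ ⟦thanked⟧} = {1, 2, 3, 4, 6, 9, 10}
⟦right of 9⟧ = {x : ⟨x, 9⟩ ∈ ⟦right of⟧} = {1, 3, 4, 5, 6, 9}
⟦above 2⟧ = {x : ⟨x, 2⟩ ∈ ⟦above⟧} = {2, 3, 7, 8}
⟦child⟧ = {1, 2, 3, 4, 9}
… ∩ ⟦that thanked 9⟧ = {1, 2, 3, 4, 9} ∩ {1, 2, 3, 4, 6, 9, 10} = {1, 2, 3, 4, 9}
… ∩ ⟦right of 9⟧ = {1, 2, 3, 4, 9} ∩ {1, 3, 4, 5, 6, 9} = {1, 3, 4, 9}
… ∩ ⟦above 2⟧ = {1, 3, 4, 9} ∩ {2, 3, 7, 8} = {3}
⟦child that thanked 9 right of 9 above 2⟧ = {3}; 8 ∉ this set.

no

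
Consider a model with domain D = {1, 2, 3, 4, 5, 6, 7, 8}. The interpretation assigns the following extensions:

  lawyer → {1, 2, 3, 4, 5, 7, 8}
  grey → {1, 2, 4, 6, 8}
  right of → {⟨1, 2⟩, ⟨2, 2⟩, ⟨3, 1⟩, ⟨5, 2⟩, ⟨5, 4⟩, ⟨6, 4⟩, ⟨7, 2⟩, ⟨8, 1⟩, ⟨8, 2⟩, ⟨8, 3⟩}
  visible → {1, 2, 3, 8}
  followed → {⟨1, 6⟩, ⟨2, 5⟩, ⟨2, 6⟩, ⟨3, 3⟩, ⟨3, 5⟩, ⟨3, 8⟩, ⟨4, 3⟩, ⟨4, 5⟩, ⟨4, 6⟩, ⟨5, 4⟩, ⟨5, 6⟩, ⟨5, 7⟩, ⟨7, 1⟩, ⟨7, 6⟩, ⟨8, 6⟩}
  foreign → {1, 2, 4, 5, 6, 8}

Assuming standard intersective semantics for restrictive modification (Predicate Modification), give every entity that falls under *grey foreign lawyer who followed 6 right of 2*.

{1, 2, 8}

⟦who followed 6⟧ = {x : ⟨x, 6⟩ ∈ ⟦followed⟧} = {1, 2, 4, 5, 7, 8}
⟦right of 2⟧ = {x : ⟨x, 2⟩ ∈ ⟦right of⟧} = {1, 2, 5, 7, 8}
⟦lawyer⟧ = {1, 2, 3, 4, 5, 7, 8}
… ∩ ⟦who followed 6⟧ = {1, 2, 3, 4, 5, 7, 8} ∩ {1, 2, 4, 5, 7, 8} = {1, 2, 4, 5, 7, 8}
… ∩ ⟦right of 2⟧ = {1, 2, 4, 5, 7, 8} ∩ {1, 2, 5, 7, 8} = {1, 2, 5, 7, 8}
… ∩ ⟦grey⟧ = {1, 2, 5, 7, 8} ∩ {1, 2, 4, 6, 8} = {1, 2, 8}
… ∩ ⟦foreign⟧ = {1, 2, 8} ∩ {1, 2, 4, 5, 6, 8} = {1, 2, 8}
So ⟦grey foreign lawyer who followed 6 right of 2⟧ = {1, 2, 8}.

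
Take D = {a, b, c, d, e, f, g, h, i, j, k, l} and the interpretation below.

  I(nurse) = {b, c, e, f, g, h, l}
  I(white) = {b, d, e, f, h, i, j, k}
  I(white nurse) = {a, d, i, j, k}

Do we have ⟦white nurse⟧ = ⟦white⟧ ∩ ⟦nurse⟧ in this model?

⟦white⟧ ∩ ⟦nurse⟧ = {b, d, e, f, h, i, j, k} ∩ {b, c, e, f, g, h, l} = {b, e, f, h}
Observed ⟦white nurse⟧ = {a, d, i, j, k}.
These differ, so the modifier is not intersective in this model.

no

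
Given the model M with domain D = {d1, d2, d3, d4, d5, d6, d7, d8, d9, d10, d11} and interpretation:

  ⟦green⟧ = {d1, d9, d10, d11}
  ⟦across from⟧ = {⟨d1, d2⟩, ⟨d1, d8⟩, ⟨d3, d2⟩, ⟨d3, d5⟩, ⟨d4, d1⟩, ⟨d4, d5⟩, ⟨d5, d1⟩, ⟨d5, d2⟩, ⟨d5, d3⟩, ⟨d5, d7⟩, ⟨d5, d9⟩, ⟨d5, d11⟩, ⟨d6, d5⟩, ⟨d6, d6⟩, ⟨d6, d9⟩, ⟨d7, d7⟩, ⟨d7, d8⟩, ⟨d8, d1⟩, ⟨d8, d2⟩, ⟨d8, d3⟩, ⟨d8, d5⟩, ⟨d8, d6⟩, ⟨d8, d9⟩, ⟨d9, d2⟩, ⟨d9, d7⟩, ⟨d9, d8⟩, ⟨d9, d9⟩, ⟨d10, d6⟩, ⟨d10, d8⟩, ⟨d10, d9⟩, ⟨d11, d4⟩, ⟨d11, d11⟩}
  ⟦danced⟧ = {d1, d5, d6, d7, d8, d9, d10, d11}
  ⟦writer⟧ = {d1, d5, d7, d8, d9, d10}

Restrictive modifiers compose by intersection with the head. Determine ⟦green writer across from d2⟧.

{d1, d9}

⟦across from d2⟧ = {x : ⟨x, d2⟩ ∈ ⟦across from⟧} = {d1, d3, d5, d8, d9}
⟦writer⟧ = {d1, d5, d7, d8, d9, d10}
… ∩ ⟦across from d2⟧ = {d1, d5, d7, d8, d9, d10} ∩ {d1, d3, d5, d8, d9} = {d1, d5, d8, d9}
… ∩ ⟦green⟧ = {d1, d5, d8, d9} ∩ {d1, d9, d10, d11} = {d1, d9}
So ⟦green writer across from d2⟧ = {d1, d9}.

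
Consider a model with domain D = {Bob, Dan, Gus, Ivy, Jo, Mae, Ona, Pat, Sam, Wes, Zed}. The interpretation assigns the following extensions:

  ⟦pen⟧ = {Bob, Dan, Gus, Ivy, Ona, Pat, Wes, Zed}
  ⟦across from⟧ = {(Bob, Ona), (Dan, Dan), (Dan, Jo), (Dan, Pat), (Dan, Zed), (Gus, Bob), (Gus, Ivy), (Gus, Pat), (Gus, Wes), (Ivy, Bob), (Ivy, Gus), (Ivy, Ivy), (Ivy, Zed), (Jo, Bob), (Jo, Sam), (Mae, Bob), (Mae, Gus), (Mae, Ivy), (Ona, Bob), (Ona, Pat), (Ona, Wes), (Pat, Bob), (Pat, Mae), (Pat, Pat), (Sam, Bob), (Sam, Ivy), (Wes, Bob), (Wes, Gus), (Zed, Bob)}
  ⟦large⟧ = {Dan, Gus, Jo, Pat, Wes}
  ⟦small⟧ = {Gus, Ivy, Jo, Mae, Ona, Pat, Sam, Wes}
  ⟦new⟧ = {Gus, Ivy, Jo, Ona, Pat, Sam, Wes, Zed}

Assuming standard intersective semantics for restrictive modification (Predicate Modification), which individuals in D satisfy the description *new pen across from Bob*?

⟦across from Bob⟧ = {x : ⟨x, Bob⟩ ∈ ⟦across from⟧} = {Gus, Ivy, Jo, Mae, Ona, Pat, Sam, Wes, Zed}
⟦pen⟧ = {Bob, Dan, Gus, Ivy, Ona, Pat, Wes, Zed}
… ∩ ⟦across from Bob⟧ = {Bob, Dan, Gus, Ivy, Ona, Pat, Wes, Zed} ∩ {Gus, Ivy, Jo, Mae, Ona, Pat, Sam, Wes, Zed} = {Gus, Ivy, Ona, Pat, Wes, Zed}
… ∩ ⟦new⟧ = {Gus, Ivy, Ona, Pat, Wes, Zed} ∩ {Gus, Ivy, Jo, Ona, Pat, Sam, Wes, Zed} = {Gus, Ivy, Ona, Pat, Wes, Zed}
So ⟦new pen across from Bob⟧ = {Gus, Ivy, Ona, Pat, Wes, Zed}.

{Gus, Ivy, Ona, Pat, Wes, Zed}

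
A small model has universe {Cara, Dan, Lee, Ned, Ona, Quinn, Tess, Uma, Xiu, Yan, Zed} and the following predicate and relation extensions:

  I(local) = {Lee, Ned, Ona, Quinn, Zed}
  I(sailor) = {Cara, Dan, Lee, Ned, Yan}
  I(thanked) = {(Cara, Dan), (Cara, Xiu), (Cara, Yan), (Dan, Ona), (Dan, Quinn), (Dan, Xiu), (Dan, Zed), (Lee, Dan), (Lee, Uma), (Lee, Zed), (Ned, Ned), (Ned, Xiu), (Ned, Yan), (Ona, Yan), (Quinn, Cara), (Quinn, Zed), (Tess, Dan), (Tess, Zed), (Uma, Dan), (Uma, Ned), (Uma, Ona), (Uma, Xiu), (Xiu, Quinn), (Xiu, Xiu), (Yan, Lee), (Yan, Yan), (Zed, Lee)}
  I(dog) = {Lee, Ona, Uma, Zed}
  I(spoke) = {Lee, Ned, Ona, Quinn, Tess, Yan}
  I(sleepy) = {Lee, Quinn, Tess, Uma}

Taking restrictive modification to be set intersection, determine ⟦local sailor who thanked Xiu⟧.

⟦who thanked Xiu⟧ = {x : ⟨x, Xiu⟩ ∈ ⟦thanked⟧} = {Cara, Dan, Ned, Uma, Xiu}
⟦sailor⟧ = {Cara, Dan, Lee, Ned, Yan}
… ∩ ⟦who thanked Xiu⟧ = {Cara, Dan, Lee, Ned, Yan} ∩ {Cara, Dan, Ned, Uma, Xiu} = {Cara, Dan, Ned}
… ∩ ⟦local⟧ = {Cara, Dan, Ned} ∩ {Lee, Ned, Ona, Quinn, Zed} = {Ned}
So ⟦local sailor who thanked Xiu⟧ = {Ned}.

{Ned}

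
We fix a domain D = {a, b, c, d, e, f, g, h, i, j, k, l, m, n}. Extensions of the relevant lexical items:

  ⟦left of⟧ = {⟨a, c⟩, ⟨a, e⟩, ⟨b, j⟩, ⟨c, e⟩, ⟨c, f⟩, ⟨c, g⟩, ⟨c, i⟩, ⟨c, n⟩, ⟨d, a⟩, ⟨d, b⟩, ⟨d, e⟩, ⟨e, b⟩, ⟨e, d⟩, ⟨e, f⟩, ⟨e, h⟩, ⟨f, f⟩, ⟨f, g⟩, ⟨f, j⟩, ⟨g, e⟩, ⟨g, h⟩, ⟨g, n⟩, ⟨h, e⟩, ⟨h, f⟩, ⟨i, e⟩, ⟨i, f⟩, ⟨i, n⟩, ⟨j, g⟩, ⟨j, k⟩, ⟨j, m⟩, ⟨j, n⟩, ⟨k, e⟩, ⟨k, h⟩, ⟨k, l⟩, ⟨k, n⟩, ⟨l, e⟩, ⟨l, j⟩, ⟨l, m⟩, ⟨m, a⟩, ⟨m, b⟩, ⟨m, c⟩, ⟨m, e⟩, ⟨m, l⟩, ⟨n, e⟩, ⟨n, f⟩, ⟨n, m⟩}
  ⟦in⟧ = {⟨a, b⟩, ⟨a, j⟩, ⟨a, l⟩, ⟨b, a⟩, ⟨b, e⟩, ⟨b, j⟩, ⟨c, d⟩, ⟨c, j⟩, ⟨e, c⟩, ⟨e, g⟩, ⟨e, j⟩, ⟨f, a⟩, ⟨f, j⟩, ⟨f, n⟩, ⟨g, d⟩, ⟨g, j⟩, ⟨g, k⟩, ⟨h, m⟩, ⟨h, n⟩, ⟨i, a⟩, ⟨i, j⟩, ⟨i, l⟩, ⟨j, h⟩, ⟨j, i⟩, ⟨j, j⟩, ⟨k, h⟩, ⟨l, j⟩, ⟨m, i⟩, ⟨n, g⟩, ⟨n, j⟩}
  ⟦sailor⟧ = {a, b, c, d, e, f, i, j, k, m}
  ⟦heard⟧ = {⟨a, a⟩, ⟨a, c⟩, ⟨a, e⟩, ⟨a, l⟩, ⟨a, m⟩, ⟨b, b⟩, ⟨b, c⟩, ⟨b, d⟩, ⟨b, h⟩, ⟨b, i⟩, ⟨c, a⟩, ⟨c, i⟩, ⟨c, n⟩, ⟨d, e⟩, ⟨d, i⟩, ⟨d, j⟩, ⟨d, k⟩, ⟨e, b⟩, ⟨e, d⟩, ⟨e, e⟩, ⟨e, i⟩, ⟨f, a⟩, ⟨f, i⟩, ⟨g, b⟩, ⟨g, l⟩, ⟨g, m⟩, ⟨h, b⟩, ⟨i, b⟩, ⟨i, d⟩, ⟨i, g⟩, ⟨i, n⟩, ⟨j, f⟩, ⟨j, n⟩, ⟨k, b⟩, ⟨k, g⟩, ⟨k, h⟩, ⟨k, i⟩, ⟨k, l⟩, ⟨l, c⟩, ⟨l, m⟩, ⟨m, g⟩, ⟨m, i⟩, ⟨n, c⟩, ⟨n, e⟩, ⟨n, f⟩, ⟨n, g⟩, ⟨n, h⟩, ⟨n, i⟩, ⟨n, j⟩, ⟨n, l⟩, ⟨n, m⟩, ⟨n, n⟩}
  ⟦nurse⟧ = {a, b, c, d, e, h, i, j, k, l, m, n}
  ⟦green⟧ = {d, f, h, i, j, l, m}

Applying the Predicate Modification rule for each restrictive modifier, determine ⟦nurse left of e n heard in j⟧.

{c, i, l, n}

⟦left of e⟧ = {x : ⟨x, e⟩ ∈ ⟦left of⟧} = {a, c, d, g, h, i, k, l, m, n}
⟦n heard⟧ = {x : ⟨n, x⟩ ∈ ⟦heard⟧} = {c, e, f, g, h, i, j, l, m, n}
⟦in j⟧ = {x : ⟨x, j⟩ ∈ ⟦in⟧} = {a, b, c, e, f, g, i, j, l, n}
⟦nurse⟧ = {a, b, c, d, e, h, i, j, k, l, m, n}
… ∩ ⟦left of e⟧ = {a, b, c, d, e, h, i, j, k, l, m, n} ∩ {a, c, d, g, h, i, k, l, m, n} = {a, c, d, h, i, k, l, m, n}
… ∩ ⟦n heard⟧ = {a, c, d, h, i, k, l, m, n} ∩ {c, e, f, g, h, i, j, l, m, n} = {c, h, i, l, m, n}
… ∩ ⟦in j⟧ = {c, h, i, l, m, n} ∩ {a, b, c, e, f, g, i, j, l, n} = {c, i, l, n}
So ⟦nurse left of e n heard in j⟧ = {c, i, l, n}.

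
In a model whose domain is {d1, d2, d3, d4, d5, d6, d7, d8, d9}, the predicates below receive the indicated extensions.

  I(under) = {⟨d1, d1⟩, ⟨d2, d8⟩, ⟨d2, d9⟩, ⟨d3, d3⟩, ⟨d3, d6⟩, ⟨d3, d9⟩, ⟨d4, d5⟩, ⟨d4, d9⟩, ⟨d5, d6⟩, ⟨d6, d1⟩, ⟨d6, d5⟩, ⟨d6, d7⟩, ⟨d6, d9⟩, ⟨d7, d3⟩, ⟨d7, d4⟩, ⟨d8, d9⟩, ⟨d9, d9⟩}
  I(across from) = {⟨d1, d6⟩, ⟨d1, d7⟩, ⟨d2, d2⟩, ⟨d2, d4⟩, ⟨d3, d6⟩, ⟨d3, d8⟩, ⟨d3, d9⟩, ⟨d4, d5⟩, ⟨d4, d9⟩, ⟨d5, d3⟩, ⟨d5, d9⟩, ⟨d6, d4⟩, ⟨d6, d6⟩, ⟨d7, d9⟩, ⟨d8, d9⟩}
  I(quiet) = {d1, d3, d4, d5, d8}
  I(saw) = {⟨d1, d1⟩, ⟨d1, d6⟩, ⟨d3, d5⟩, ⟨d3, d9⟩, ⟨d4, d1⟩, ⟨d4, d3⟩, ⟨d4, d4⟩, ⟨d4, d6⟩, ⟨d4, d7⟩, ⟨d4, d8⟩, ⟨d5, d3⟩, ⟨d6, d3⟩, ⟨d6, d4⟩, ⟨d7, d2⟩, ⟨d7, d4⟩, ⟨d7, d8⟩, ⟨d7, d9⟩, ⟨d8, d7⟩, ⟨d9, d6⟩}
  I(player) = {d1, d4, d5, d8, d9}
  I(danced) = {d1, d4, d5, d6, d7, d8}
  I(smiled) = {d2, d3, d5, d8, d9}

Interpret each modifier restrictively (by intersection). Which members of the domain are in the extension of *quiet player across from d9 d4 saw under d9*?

⟦across from d9⟧ = {x : ⟨x, d9⟩ ∈ ⟦across from⟧} = {d3, d4, d5, d7, d8}
⟦d4 saw⟧ = {x : ⟨d4, x⟩ ∈ ⟦saw⟧} = {d1, d3, d4, d6, d7, d8}
⟦under d9⟧ = {x : ⟨x, d9⟩ ∈ ⟦under⟧} = {d2, d3, d4, d6, d8, d9}
⟦player⟧ = {d1, d4, d5, d8, d9}
… ∩ ⟦across from d9⟧ = {d1, d4, d5, d8, d9} ∩ {d3, d4, d5, d7, d8} = {d4, d5, d8}
… ∩ ⟦d4 saw⟧ = {d4, d5, d8} ∩ {d1, d3, d4, d6, d7, d8} = {d4, d8}
… ∩ ⟦under d9⟧ = {d4, d8} ∩ {d2, d3, d4, d6, d8, d9} = {d4, d8}
… ∩ ⟦quiet⟧ = {d4, d8} ∩ {d1, d3, d4, d5, d8} = {d4, d8}
So ⟦quiet player across from d9 d4 saw under d9⟧ = {d4, d8}.

{d4, d8}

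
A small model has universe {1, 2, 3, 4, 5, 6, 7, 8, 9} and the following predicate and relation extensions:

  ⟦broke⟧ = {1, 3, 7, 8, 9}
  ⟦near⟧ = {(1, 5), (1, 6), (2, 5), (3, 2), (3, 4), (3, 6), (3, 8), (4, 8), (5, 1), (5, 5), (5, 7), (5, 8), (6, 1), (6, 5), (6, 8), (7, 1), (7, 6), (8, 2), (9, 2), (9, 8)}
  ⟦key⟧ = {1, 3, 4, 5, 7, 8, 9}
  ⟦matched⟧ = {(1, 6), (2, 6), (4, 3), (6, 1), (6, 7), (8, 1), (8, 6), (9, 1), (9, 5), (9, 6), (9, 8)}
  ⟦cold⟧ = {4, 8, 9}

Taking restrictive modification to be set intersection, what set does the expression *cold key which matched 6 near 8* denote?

{9}

⟦which matched 6⟧ = {x : ⟨x, 6⟩ ∈ ⟦matched⟧} = {1, 2, 8, 9}
⟦near 8⟧ = {x : ⟨x, 8⟩ ∈ ⟦near⟧} = {3, 4, 5, 6, 9}
⟦key⟧ = {1, 3, 4, 5, 7, 8, 9}
… ∩ ⟦which matched 6⟧ = {1, 3, 4, 5, 7, 8, 9} ∩ {1, 2, 8, 9} = {1, 8, 9}
… ∩ ⟦near 8⟧ = {1, 8, 9} ∩ {3, 4, 5, 6, 9} = {9}
… ∩ ⟦cold⟧ = {9} ∩ {4, 8, 9} = {9}
So ⟦cold key which matched 6 near 8⟧ = {9}.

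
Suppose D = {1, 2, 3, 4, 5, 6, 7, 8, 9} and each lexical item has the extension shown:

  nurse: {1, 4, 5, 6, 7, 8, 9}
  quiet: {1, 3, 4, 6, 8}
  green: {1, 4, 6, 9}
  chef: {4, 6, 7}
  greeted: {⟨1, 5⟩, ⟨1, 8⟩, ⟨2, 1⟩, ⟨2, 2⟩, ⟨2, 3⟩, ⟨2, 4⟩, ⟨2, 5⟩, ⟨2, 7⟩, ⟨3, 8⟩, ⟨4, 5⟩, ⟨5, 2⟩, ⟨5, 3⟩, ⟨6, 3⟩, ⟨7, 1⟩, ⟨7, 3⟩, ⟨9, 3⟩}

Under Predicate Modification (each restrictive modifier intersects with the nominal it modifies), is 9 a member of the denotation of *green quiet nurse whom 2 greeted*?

no

⟦whom 2 greeted⟧ = {x : ⟨2, x⟩ ∈ ⟦greeted⟧} = {1, 2, 3, 4, 5, 7}
⟦nurse⟧ = {1, 4, 5, 6, 7, 8, 9}
… ∩ ⟦whom 2 greeted⟧ = {1, 4, 5, 6, 7, 8, 9} ∩ {1, 2, 3, 4, 5, 7} = {1, 4, 5, 7}
… ∩ ⟦green⟧ = {1, 4, 5, 7} ∩ {1, 4, 6, 9} = {1, 4}
… ∩ ⟦quiet⟧ = {1, 4} ∩ {1, 3, 4, 6, 8} = {1, 4}
⟦green quiet nurse whom 2 greeted⟧ = {1, 4}; 9 ∉ this set.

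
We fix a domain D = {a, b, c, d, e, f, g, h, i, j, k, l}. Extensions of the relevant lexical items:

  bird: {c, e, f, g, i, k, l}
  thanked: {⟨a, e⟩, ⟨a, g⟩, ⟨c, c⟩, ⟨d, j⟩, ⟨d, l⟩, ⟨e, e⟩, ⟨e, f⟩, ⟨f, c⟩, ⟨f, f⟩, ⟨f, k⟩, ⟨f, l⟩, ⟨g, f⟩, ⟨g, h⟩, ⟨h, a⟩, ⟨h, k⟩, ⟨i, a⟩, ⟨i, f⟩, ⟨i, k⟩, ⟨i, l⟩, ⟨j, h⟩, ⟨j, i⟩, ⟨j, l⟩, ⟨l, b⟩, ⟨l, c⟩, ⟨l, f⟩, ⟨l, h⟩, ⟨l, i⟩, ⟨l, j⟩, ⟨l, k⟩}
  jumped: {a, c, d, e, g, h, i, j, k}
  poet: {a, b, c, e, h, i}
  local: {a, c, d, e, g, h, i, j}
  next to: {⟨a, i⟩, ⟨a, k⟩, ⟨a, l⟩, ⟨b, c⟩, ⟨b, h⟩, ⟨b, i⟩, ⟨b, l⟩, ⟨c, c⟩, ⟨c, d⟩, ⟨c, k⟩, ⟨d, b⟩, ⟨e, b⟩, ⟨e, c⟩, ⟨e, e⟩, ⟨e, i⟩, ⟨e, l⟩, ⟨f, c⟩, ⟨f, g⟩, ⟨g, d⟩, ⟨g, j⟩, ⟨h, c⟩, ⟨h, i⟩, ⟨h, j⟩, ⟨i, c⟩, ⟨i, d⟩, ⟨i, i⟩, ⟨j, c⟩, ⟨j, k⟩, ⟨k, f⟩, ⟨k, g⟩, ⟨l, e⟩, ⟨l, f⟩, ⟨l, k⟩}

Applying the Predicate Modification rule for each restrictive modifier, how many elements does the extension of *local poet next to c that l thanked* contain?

⟦next to c⟧ = {x : ⟨x, c⟩ ∈ ⟦next to⟧} = {b, c, e, f, h, i, j}
⟦that l thanked⟧ = {x : ⟨l, x⟩ ∈ ⟦thanked⟧} = {b, c, f, h, i, j, k}
⟦poet⟧ = {a, b, c, e, h, i}
… ∩ ⟦next to c⟧ = {a, b, c, e, h, i} ∩ {b, c, e, f, h, i, j} = {b, c, e, h, i}
… ∩ ⟦that l thanked⟧ = {b, c, e, h, i} ∩ {b, c, f, h, i, j, k} = {b, c, h, i}
… ∩ ⟦local⟧ = {b, c, h, i} ∩ {a, c, d, e, g, h, i, j} = {c, h, i}
⟦local poet next to c that l thanked⟧ = {c, h, i}, so the cardinality is 3.

3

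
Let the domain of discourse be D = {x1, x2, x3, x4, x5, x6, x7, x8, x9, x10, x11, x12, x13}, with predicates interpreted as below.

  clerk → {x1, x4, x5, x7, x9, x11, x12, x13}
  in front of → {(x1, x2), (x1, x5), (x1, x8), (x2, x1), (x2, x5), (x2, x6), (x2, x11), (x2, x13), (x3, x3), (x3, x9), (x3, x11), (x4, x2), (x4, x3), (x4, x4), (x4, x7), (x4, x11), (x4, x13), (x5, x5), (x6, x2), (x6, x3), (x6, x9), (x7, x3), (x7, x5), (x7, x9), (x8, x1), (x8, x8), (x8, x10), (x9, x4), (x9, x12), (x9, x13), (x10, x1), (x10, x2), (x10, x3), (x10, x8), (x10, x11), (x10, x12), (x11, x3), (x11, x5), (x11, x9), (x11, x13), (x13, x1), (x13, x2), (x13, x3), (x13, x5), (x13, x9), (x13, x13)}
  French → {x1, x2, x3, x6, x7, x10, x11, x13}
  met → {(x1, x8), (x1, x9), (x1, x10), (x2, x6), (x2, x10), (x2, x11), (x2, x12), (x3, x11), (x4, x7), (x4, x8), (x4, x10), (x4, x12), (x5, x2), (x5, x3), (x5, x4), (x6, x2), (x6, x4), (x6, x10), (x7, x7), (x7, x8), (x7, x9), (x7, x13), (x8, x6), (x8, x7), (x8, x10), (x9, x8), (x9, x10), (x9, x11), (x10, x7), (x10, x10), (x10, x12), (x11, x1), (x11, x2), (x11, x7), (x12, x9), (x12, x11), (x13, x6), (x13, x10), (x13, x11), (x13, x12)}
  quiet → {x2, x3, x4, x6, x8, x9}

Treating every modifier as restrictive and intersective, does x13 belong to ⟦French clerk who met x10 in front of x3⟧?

⟦who met x10⟧ = {x : ⟨x, x10⟩ ∈ ⟦met⟧} = {x1, x2, x4, x6, x8, x9, x10, x13}
⟦in front of x3⟧ = {x : ⟨x, x3⟩ ∈ ⟦in front of⟧} = {x3, x4, x6, x7, x10, x11, x13}
⟦clerk⟧ = {x1, x4, x5, x7, x9, x11, x12, x13}
… ∩ ⟦who met x10⟧ = {x1, x4, x5, x7, x9, x11, x12, x13} ∩ {x1, x2, x4, x6, x8, x9, x10, x13} = {x1, x4, x9, x13}
… ∩ ⟦in front of x3⟧ = {x1, x4, x9, x13} ∩ {x3, x4, x6, x7, x10, x11, x13} = {x4, x13}
… ∩ ⟦French⟧ = {x4, x13} ∩ {x1, x2, x3, x6, x7, x10, x11, x13} = {x13}
⟦French clerk who met x10 in front of x3⟧ = {x13}; x13 ∈ this set.

yes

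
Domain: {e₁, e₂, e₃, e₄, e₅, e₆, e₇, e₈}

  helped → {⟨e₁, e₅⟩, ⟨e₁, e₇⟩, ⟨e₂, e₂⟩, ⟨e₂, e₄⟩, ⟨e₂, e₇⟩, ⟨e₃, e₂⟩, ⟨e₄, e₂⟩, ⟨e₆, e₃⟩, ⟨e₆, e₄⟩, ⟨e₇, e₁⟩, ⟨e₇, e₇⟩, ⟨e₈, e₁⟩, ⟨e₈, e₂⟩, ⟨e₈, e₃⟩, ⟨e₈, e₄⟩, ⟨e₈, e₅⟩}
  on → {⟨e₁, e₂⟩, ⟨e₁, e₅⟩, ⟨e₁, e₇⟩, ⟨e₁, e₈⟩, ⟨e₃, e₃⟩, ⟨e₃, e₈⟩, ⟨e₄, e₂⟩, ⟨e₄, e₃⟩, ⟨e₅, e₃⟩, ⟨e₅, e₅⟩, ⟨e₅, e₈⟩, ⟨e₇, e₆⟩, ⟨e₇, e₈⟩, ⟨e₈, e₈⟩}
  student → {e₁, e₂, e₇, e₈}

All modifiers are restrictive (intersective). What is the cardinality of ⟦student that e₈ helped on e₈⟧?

1

⟦that e₈ helped⟧ = {x : ⟨e₈, x⟩ ∈ ⟦helped⟧} = {e₁, e₂, e₃, e₄, e₅}
⟦on e₈⟧ = {x : ⟨x, e₈⟩ ∈ ⟦on⟧} = {e₁, e₃, e₅, e₇, e₈}
⟦student⟧ = {e₁, e₂, e₇, e₈}
… ∩ ⟦that e₈ helped⟧ = {e₁, e₂, e₇, e₈} ∩ {e₁, e₂, e₃, e₄, e₅} = {e₁, e₂}
… ∩ ⟦on e₈⟧ = {e₁, e₂} ∩ {e₁, e₃, e₅, e₇, e₈} = {e₁}
⟦student that e₈ helped on e₈⟧ = {e₁}, so the cardinality is 1.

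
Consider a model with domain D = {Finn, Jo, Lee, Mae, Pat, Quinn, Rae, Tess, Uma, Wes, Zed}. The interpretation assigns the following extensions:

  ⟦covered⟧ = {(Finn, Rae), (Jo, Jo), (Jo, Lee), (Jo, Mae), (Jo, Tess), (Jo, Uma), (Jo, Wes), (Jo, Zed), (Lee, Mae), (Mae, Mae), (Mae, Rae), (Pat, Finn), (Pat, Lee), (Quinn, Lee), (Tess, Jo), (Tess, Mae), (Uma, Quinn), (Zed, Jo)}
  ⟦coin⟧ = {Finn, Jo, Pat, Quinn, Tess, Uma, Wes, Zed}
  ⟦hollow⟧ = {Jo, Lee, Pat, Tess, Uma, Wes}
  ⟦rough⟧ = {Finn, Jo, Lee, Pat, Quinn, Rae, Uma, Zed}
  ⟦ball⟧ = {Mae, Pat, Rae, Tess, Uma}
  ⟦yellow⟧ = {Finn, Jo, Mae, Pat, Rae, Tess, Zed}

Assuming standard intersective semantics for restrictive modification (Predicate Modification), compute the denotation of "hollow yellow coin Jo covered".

⟦Jo covered⟧ = {x : ⟨Jo, x⟩ ∈ ⟦covered⟧} = {Jo, Lee, Mae, Tess, Uma, Wes, Zed}
⟦coin⟧ = {Finn, Jo, Pat, Quinn, Tess, Uma, Wes, Zed}
… ∩ ⟦Jo covered⟧ = {Finn, Jo, Pat, Quinn, Tess, Uma, Wes, Zed} ∩ {Jo, Lee, Mae, Tess, Uma, Wes, Zed} = {Jo, Tess, Uma, Wes, Zed}
… ∩ ⟦hollow⟧ = {Jo, Tess, Uma, Wes, Zed} ∩ {Jo, Lee, Pat, Tess, Uma, Wes} = {Jo, Tess, Uma, Wes}
… ∩ ⟦yellow⟧ = {Jo, Tess, Uma, Wes} ∩ {Finn, Jo, Mae, Pat, Rae, Tess, Zed} = {Jo, Tess}
So ⟦hollow yellow coin Jo covered⟧ = {Jo, Tess}.

{Jo, Tess}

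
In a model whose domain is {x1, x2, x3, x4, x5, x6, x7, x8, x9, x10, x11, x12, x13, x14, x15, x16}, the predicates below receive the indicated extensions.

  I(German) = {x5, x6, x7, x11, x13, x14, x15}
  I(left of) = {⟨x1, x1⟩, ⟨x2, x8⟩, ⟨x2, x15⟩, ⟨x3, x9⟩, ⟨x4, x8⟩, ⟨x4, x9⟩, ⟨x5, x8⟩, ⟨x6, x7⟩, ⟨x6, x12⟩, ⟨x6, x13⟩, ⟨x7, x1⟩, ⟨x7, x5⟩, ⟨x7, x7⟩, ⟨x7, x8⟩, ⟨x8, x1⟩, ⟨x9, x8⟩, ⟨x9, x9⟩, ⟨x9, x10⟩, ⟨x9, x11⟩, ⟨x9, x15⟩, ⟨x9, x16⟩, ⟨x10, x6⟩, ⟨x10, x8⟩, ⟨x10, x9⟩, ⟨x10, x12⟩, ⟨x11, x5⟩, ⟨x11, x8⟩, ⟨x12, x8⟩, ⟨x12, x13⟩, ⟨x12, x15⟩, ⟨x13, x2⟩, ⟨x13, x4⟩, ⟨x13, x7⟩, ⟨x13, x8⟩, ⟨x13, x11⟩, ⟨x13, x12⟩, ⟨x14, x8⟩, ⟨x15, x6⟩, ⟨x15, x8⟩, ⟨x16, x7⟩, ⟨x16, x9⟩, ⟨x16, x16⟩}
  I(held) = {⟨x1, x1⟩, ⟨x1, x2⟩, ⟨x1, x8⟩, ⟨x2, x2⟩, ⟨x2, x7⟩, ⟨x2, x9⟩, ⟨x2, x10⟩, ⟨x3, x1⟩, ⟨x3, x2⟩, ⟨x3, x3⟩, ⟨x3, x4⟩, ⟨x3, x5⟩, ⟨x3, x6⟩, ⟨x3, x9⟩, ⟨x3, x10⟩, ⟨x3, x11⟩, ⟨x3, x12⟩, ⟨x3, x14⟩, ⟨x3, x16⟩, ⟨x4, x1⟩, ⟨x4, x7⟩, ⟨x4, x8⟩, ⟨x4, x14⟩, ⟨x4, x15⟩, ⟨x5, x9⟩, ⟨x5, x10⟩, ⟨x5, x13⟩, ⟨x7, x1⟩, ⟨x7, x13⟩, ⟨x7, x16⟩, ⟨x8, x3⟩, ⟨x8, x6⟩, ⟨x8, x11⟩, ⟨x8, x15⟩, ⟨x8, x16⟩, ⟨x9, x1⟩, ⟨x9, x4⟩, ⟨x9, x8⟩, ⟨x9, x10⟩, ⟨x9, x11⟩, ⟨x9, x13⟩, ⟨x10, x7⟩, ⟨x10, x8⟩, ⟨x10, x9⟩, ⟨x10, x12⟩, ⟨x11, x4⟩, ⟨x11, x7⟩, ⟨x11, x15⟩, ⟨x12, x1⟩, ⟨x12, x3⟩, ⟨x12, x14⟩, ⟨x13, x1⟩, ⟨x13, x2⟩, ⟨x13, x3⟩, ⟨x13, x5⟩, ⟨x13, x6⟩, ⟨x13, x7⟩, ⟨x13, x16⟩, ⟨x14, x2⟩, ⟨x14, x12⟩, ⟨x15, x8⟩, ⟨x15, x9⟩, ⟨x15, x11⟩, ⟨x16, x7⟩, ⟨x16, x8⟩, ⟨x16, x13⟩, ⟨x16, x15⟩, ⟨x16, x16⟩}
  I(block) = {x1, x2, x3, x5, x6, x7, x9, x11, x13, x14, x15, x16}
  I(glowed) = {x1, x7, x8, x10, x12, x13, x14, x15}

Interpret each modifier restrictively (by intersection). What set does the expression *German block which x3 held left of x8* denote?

{x5, x11, x14}

⟦which x3 held⟧ = {x : ⟨x3, x⟩ ∈ ⟦held⟧} = {x1, x2, x3, x4, x5, x6, x9, x10, x11, x12, x14, x16}
⟦left of x8⟧ = {x : ⟨x, x8⟩ ∈ ⟦left of⟧} = {x2, x4, x5, x7, x9, x10, x11, x12, x13, x14, x15}
⟦block⟧ = {x1, x2, x3, x5, x6, x7, x9, x11, x13, x14, x15, x16}
… ∩ ⟦which x3 held⟧ = {x1, x2, x3, x5, x6, x7, x9, x11, x13, x14, x15, x16} ∩ {x1, x2, x3, x4, x5, x6, x9, x10, x11, x12, x14, x16} = {x1, x2, x3, x5, x6, x9, x11, x14, x16}
… ∩ ⟦left of x8⟧ = {x1, x2, x3, x5, x6, x9, x11, x14, x16} ∩ {x2, x4, x5, x7, x9, x10, x11, x12, x13, x14, x15} = {x2, x5, x9, x11, x14}
… ∩ ⟦German⟧ = {x2, x5, x9, x11, x14} ∩ {x5, x6, x7, x11, x13, x14, x15} = {x5, x11, x14}
So ⟦German block which x3 held left of x8⟧ = {x5, x11, x14}.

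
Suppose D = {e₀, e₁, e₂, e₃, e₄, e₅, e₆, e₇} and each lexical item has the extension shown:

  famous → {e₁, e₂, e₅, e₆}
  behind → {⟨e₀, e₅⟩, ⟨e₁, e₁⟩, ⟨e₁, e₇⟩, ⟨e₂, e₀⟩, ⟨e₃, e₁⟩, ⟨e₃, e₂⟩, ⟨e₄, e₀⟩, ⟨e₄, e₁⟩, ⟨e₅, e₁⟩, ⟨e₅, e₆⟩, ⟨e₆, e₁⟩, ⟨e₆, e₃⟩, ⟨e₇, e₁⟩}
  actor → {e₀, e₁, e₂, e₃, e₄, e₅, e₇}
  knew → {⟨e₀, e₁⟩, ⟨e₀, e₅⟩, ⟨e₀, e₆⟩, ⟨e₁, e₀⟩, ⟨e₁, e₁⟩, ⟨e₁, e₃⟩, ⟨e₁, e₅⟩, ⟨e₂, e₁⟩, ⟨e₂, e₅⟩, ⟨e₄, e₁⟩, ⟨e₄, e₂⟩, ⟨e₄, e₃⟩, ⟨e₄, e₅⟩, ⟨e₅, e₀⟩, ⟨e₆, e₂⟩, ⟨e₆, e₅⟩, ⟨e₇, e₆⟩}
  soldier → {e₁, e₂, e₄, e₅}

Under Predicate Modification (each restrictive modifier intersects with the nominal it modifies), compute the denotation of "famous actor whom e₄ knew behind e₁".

{e₁, e₅}

⟦whom e₄ knew⟧ = {x : ⟨e₄, x⟩ ∈ ⟦knew⟧} = {e₁, e₂, e₃, e₅}
⟦behind e₁⟧ = {x : ⟨x, e₁⟩ ∈ ⟦behind⟧} = {e₁, e₃, e₄, e₅, e₆, e₇}
⟦actor⟧ = {e₀, e₁, e₂, e₃, e₄, e₅, e₇}
… ∩ ⟦whom e₄ knew⟧ = {e₀, e₁, e₂, e₃, e₄, e₅, e₇} ∩ {e₁, e₂, e₃, e₅} = {e₁, e₂, e₃, e₅}
… ∩ ⟦behind e₁⟧ = {e₁, e₂, e₃, e₅} ∩ {e₁, e₃, e₄, e₅, e₆, e₇} = {e₁, e₃, e₅}
… ∩ ⟦famous⟧ = {e₁, e₃, e₅} ∩ {e₁, e₂, e₅, e₆} = {e₁, e₅}
So ⟦famous actor whom e₄ knew behind e₁⟧ = {e₁, e₅}.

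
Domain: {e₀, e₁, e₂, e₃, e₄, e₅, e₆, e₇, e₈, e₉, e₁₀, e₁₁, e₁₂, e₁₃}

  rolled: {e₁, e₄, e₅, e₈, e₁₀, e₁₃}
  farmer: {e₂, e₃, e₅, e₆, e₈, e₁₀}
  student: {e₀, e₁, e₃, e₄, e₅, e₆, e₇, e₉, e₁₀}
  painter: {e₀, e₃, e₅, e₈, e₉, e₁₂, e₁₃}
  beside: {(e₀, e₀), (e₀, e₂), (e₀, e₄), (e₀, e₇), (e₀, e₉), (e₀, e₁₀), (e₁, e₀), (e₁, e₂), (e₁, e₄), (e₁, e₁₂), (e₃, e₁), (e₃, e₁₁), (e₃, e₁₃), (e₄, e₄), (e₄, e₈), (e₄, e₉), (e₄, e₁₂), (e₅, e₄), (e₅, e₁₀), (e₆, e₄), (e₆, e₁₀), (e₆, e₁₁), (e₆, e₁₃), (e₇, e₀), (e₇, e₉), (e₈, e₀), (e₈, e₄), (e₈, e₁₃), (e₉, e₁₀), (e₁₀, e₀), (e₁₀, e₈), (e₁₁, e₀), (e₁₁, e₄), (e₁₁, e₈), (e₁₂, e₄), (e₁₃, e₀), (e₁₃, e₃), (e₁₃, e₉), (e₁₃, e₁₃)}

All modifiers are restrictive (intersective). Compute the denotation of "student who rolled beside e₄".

{e₁, e₄, e₅}

⟦who rolled⟧ = ⟦rolled⟧ = {e₁, e₄, e₅, e₈, e₁₀, e₁₃}
⟦beside e₄⟧ = {x : ⟨x, e₄⟩ ∈ ⟦beside⟧} = {e₀, e₁, e₄, e₅, e₆, e₈, e₁₁, e₁₂}
⟦student⟧ = {e₀, e₁, e₃, e₄, e₅, e₆, e₇, e₉, e₁₀}
… ∩ ⟦who rolled⟧ = {e₀, e₁, e₃, e₄, e₅, e₆, e₇, e₉, e₁₀} ∩ {e₁, e₄, e₅, e₈, e₁₀, e₁₃} = {e₁, e₄, e₅, e₁₀}
… ∩ ⟦beside e₄⟧ = {e₁, e₄, e₅, e₁₀} ∩ {e₀, e₁, e₄, e₅, e₆, e₈, e₁₁, e₁₂} = {e₁, e₄, e₅}
So ⟦student who rolled beside e₄⟧ = {e₁, e₄, e₅}.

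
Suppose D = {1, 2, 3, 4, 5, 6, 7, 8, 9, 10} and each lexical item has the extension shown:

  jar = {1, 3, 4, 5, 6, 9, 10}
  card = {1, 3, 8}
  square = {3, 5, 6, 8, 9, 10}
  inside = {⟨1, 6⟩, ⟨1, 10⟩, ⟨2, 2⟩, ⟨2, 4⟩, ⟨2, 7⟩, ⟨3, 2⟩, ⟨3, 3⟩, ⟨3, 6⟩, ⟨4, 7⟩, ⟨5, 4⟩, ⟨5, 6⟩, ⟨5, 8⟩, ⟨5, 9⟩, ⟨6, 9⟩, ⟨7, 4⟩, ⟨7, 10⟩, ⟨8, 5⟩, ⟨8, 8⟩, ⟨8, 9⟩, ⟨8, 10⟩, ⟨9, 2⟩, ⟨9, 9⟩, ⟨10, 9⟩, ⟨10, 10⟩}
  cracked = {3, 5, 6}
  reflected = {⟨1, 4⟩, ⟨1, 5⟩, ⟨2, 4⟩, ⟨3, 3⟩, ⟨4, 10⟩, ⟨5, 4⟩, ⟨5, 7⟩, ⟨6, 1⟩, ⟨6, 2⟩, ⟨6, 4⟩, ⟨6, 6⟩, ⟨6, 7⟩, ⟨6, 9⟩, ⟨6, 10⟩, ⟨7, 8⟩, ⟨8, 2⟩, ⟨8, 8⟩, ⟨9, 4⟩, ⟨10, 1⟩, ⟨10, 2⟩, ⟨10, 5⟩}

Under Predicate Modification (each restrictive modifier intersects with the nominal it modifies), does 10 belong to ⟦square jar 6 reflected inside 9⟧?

yes

⟦6 reflected⟧ = {x : ⟨6, x⟩ ∈ ⟦reflected⟧} = {1, 2, 4, 6, 7, 9, 10}
⟦inside 9⟧ = {x : ⟨x, 9⟩ ∈ ⟦inside⟧} = {5, 6, 8, 9, 10}
⟦jar⟧ = {1, 3, 4, 5, 6, 9, 10}
… ∩ ⟦6 reflected⟧ = {1, 3, 4, 5, 6, 9, 10} ∩ {1, 2, 4, 6, 7, 9, 10} = {1, 4, 6, 9, 10}
… ∩ ⟦inside 9⟧ = {1, 4, 6, 9, 10} ∩ {5, 6, 8, 9, 10} = {6, 9, 10}
… ∩ ⟦square⟧ = {6, 9, 10} ∩ {3, 5, 6, 8, 9, 10} = {6, 9, 10}
⟦square jar 6 reflected inside 9⟧ = {6, 9, 10}; 10 ∈ this set.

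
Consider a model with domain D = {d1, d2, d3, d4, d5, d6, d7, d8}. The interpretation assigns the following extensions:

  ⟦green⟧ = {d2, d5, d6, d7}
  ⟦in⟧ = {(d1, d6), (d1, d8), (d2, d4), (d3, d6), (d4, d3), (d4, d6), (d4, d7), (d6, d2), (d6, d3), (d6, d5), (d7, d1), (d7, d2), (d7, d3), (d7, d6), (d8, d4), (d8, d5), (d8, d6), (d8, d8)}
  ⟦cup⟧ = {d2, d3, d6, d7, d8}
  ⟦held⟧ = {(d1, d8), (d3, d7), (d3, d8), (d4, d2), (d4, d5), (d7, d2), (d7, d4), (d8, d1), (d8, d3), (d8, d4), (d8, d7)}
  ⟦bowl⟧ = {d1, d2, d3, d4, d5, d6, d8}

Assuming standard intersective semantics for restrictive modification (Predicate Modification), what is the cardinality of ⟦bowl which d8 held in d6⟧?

⟦which d8 held⟧ = {x : ⟨d8, x⟩ ∈ ⟦held⟧} = {d1, d3, d4, d7}
⟦in d6⟧ = {x : ⟨x, d6⟩ ∈ ⟦in⟧} = {d1, d3, d4, d7, d8}
⟦bowl⟧ = {d1, d2, d3, d4, d5, d6, d8}
… ∩ ⟦which d8 held⟧ = {d1, d2, d3, d4, d5, d6, d8} ∩ {d1, d3, d4, d7} = {d1, d3, d4}
… ∩ ⟦in d6⟧ = {d1, d3, d4} ∩ {d1, d3, d4, d7, d8} = {d1, d3, d4}
⟦bowl which d8 held in d6⟧ = {d1, d3, d4}, so the cardinality is 3.

3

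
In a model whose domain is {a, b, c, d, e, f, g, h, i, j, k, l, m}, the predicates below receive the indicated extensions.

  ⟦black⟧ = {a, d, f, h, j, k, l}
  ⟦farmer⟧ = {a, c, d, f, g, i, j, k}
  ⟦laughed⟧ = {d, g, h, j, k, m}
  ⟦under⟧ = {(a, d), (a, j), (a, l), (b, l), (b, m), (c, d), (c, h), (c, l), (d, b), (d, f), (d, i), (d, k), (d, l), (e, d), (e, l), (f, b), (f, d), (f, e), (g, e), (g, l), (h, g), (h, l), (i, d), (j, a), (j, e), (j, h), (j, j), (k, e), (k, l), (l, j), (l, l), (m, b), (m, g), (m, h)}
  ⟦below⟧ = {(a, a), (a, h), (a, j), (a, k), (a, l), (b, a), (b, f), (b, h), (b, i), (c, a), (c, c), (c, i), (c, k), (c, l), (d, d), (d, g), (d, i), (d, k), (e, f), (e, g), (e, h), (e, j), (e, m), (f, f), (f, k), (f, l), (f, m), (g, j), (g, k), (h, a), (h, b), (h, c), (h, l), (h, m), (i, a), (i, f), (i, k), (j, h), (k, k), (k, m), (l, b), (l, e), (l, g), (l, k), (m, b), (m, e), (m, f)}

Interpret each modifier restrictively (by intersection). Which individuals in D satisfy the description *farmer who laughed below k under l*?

⟦who laughed⟧ = ⟦laughed⟧ = {d, g, h, j, k, m}
⟦below k⟧ = {x : ⟨x, k⟩ ∈ ⟦below⟧} = {a, c, d, f, g, i, k, l}
⟦under l⟧ = {x : ⟨x, l⟩ ∈ ⟦under⟧} = {a, b, c, d, e, g, h, k, l}
⟦farmer⟧ = {a, c, d, f, g, i, j, k}
… ∩ ⟦who laughed⟧ = {a, c, d, f, g, i, j, k} ∩ {d, g, h, j, k, m} = {d, g, j, k}
… ∩ ⟦below k⟧ = {d, g, j, k} ∩ {a, c, d, f, g, i, k, l} = {d, g, k}
… ∩ ⟦under l⟧ = {d, g, k} ∩ {a, b, c, d, e, g, h, k, l} = {d, g, k}
So ⟦farmer who laughed below k under l⟧ = {d, g, k}.

{d, g, k}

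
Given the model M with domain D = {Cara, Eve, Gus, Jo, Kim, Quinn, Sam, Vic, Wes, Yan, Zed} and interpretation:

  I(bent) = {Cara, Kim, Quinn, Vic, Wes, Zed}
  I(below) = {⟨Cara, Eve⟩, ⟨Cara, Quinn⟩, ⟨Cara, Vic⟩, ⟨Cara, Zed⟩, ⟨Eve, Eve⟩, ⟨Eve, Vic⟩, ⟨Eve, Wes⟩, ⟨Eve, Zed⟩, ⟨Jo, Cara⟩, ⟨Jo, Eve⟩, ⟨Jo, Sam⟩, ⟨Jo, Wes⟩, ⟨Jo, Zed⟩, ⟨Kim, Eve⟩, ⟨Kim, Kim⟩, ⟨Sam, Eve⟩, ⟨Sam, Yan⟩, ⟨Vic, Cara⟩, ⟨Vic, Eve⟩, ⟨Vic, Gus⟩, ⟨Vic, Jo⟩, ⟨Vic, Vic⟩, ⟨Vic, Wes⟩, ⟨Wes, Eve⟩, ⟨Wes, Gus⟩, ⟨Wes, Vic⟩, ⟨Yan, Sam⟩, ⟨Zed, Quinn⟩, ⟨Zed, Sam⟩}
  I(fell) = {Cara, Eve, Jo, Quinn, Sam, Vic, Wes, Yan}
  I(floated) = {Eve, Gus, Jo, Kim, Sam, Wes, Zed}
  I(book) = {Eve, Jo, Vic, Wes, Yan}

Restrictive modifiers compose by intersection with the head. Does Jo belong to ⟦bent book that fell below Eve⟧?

no

⟦that fell⟧ = ⟦fell⟧ = {Cara, Eve, Jo, Quinn, Sam, Vic, Wes, Yan}
⟦below Eve⟧ = {x : ⟨x, Eve⟩ ∈ ⟦below⟧} = {Cara, Eve, Jo, Kim, Sam, Vic, Wes}
⟦book⟧ = {Eve, Jo, Vic, Wes, Yan}
… ∩ ⟦that fell⟧ = {Eve, Jo, Vic, Wes, Yan} ∩ {Cara, Eve, Jo, Quinn, Sam, Vic, Wes, Yan} = {Eve, Jo, Vic, Wes, Yan}
… ∩ ⟦below Eve⟧ = {Eve, Jo, Vic, Wes, Yan} ∩ {Cara, Eve, Jo, Kim, Sam, Vic, Wes} = {Eve, Jo, Vic, Wes}
… ∩ ⟦bent⟧ = {Eve, Jo, Vic, Wes} ∩ {Cara, Kim, Quinn, Vic, Wes, Zed} = {Vic, Wes}
⟦bent book that fell below Eve⟧ = {Vic, Wes}; Jo ∉ this set.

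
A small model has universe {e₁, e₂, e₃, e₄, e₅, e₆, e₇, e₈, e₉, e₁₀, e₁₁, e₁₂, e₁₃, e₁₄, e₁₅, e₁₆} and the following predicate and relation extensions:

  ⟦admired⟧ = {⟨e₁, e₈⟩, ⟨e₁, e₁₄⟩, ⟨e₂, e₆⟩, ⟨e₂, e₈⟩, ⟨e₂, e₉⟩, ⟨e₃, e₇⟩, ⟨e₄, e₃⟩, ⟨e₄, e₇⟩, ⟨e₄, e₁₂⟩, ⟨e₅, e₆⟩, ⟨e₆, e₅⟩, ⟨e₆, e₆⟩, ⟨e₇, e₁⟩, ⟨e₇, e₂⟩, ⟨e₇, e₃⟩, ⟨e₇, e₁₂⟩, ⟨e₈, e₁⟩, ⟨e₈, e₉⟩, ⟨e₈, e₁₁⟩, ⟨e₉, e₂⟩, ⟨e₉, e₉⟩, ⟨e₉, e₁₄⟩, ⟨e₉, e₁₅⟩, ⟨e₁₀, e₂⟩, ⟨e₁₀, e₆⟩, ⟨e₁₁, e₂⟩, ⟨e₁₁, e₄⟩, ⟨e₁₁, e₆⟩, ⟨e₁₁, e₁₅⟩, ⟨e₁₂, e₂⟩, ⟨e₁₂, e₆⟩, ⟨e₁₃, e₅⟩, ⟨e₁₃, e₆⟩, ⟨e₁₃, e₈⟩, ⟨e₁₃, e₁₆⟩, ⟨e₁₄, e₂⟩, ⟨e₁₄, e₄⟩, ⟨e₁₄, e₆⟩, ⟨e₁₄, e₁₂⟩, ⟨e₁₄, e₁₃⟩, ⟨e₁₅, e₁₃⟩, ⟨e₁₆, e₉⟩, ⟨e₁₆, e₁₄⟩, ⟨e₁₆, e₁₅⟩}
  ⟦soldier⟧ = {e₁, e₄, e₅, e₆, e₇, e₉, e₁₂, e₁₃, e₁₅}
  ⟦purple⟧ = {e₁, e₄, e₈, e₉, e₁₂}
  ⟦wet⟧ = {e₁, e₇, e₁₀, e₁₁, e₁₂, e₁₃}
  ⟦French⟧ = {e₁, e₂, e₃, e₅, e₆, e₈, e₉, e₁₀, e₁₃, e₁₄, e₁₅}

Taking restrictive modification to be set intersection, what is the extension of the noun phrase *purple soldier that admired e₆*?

{e₁₂}

⟦that admired e₆⟧ = {x : ⟨x, e₆⟩ ∈ ⟦admired⟧} = {e₂, e₅, e₆, e₁₀, e₁₁, e₁₂, e₁₃, e₁₄}
⟦soldier⟧ = {e₁, e₄, e₅, e₆, e₇, e₉, e₁₂, e₁₃, e₁₅}
… ∩ ⟦that admired e₆⟧ = {e₁, e₄, e₅, e₆, e₇, e₉, e₁₂, e₁₃, e₁₅} ∩ {e₂, e₅, e₆, e₁₀, e₁₁, e₁₂, e₁₃, e₁₄} = {e₅, e₆, e₁₂, e₁₃}
… ∩ ⟦purple⟧ = {e₅, e₆, e₁₂, e₁₃} ∩ {e₁, e₄, e₈, e₉, e₁₂} = {e₁₂}
So ⟦purple soldier that admired e₆⟧ = {e₁₂}.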